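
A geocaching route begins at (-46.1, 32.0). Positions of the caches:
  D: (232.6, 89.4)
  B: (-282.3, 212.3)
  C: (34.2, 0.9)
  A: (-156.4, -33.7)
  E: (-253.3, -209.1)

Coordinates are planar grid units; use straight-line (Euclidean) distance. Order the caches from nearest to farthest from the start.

C, A, D, B, E

Distances from the start:
C (34.2, 0.9): 86.1
A (-156.4, -33.7): 128.4
D (232.6, 89.4): 284.5
B (-282.3, 212.3): 297.2
E (-253.3, -209.1): 317.9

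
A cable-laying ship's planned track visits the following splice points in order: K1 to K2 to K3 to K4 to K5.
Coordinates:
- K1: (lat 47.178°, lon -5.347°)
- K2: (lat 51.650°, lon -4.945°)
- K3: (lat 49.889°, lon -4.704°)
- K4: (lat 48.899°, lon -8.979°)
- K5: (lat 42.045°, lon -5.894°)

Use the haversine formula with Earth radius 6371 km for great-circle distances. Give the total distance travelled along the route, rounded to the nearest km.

Leg distances:
K1→K2: 498.1 km  (cumulative 498.1 km)
K2→K3: 196.5 km  (cumulative 694.7 km)
K3→K4: 328.3 km  (cumulative 1023.0 km)
K4→K5: 799.0 km  (cumulative 1822.0 km)
Total route length ≈ 1822 km.

1822 km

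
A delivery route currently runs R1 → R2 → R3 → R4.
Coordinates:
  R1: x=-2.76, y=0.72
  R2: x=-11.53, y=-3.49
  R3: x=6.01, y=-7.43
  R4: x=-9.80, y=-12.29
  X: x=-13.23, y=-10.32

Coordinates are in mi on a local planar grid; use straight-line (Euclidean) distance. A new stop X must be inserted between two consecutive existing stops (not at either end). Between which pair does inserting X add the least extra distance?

Added distance for inserting X between each consecutive pair:
R1–R2: 12.5 mi
R2–R3: 8.5 mi
R3–R4: 6.9 mi
Smallest added distance is 6.9 mi, inserting between R3 and R4.

between R3 and R4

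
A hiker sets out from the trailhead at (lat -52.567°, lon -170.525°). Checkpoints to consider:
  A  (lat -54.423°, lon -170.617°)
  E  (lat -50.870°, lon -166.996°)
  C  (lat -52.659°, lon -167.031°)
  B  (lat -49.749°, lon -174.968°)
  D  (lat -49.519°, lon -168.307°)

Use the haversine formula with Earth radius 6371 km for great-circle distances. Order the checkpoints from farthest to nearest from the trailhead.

B, D, E, C, A

Computing each great-circle distance from (lat -52.567°, lon -170.525°):
B (lat -49.749°, lon -174.968°): 440.5 km
D (lat -49.519°, lon -168.307°): 372.7 km
E (lat -50.870°, lon -166.996°): 307.7 km
C (lat -52.659°, lon -167.031°): 236.1 km
A (lat -54.423°, lon -170.617°): 206.5 km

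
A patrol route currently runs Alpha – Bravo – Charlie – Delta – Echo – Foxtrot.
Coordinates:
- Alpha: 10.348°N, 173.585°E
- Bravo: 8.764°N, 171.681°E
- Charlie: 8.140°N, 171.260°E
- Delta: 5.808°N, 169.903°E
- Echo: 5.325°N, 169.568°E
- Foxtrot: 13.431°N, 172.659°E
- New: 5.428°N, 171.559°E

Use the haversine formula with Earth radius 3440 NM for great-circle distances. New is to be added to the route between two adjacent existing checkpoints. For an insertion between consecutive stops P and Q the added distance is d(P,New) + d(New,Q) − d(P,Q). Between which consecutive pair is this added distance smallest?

Added distance for inserting New between each consecutive pair:
Alpha–Bravo: 371.9 NM
Bravo–Charlie: 319.2 NM
Charlie–Delta: 103.7 NM
Delta–Echo: 185.5 NM
Echo–Foxtrot: 84.1 NM
Smallest added distance is 84.1 NM, inserting between Echo and Foxtrot.

between Echo and Foxtrot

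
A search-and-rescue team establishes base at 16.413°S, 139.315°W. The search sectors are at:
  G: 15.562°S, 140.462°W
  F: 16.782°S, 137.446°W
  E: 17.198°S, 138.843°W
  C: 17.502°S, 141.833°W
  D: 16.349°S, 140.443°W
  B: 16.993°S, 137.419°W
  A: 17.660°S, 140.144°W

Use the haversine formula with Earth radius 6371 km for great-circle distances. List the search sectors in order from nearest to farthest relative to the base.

Computing each great-circle distance from 16.413°S, 139.315°W:
E 17.198°S, 138.843°W: 100.7 km
D 16.349°S, 140.443°W: 120.5 km
G 15.562°S, 140.462°W: 154.9 km
A 17.660°S, 140.144°W: 164.3 km
F 16.782°S, 137.446°W: 203.3 km
B 16.993°S, 137.419°W: 212.0 km
C 17.502°S, 141.833°W: 293.9 km

E, D, G, A, F, B, C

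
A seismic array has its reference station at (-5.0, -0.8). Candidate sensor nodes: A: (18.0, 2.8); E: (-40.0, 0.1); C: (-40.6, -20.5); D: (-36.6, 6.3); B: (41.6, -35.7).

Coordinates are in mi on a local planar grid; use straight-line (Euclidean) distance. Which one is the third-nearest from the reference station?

Distances from the reference station ((-5.0, -0.8)):
A: 23.3 mi
D: 32.4 mi
E: 35.0 mi
C: 40.7 mi
B: 58.2 mi
The third-nearest is E at 35.0 mi.

E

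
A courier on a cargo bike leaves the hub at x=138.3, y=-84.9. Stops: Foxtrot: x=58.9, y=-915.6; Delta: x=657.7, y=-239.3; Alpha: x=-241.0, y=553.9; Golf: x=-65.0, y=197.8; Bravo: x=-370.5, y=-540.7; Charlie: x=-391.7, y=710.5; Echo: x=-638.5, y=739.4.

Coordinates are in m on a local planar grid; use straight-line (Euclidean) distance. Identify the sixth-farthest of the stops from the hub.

Distance to each, sorted:
Echo: 1132.6 m
Charlie: 955.8 m
Foxtrot: 834.5 m
Alpha: 742.9 m
Bravo: 683.1 m
Delta: 541.9 m
Golf: 348.2 m
The sixth-farthest is Delta at 541.9 m.

Delta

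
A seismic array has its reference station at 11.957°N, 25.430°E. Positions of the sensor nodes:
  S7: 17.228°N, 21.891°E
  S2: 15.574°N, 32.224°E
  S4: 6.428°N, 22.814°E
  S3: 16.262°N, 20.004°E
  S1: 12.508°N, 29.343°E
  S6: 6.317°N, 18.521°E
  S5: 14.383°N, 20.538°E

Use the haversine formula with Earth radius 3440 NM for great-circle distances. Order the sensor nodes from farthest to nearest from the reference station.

Distances from the reference station:
S6 6.317°N, 18.521°E: 531.3 NM
S2 15.574°N, 32.224°E: 451.7 NM
S3 16.262°N, 20.004°E: 408.1 NM
S7 17.228°N, 21.891°E: 377.4 NM
S4 6.428°N, 22.814°E: 366.4 NM
S5 14.383°N, 20.538°E: 320.9 NM
S1 12.508°N, 29.343°E: 232.0 NM

S6, S2, S3, S7, S4, S5, S1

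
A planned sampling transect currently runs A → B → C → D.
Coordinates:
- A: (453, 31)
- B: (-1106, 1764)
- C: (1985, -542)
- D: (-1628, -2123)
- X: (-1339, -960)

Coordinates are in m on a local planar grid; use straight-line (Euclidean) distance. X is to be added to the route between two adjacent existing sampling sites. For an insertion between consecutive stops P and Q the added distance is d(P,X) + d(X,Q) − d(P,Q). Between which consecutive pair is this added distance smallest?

Added distance for inserting X between each consecutive pair:
A–B: 2450.7 m
B–C: 2227.7 m
C–D: 604.8 m
Smallest added distance is 604.8 m, inserting between C and D.

between C and D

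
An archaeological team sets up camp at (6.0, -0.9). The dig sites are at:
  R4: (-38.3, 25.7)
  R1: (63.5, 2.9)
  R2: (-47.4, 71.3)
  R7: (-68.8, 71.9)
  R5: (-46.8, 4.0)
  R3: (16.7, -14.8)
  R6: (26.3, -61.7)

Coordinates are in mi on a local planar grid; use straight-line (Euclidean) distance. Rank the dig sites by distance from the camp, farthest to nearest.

R7, R2, R6, R1, R5, R4, R3

Distances from the camp:
R7 (-68.8, 71.9): 104.4 mi
R2 (-47.4, 71.3): 89.8 mi
R6 (26.3, -61.7): 64.1 mi
R1 (63.5, 2.9): 57.6 mi
R5 (-46.8, 4.0): 53.0 mi
R4 (-38.3, 25.7): 51.7 mi
R3 (16.7, -14.8): 17.5 mi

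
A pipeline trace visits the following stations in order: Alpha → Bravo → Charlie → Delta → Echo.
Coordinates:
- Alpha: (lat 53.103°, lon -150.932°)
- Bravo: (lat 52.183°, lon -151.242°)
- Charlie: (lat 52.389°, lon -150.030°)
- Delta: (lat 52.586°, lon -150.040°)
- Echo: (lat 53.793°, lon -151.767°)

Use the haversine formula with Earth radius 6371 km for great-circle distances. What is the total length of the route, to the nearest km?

389 km

Leg distances:
Alpha→Bravo: 104.4 km  (cumulative 104.4 km)
Bravo→Charlie: 85.6 km  (cumulative 190.0 km)
Charlie→Delta: 21.9 km  (cumulative 211.9 km)
Delta→Echo: 176.8 km  (cumulative 388.7 km)
Total route length ≈ 389 km.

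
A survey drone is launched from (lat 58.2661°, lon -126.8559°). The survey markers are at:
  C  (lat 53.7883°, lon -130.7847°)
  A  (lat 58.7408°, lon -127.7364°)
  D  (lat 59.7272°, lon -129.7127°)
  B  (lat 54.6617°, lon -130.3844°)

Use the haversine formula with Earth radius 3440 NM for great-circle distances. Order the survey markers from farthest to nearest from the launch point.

Distances from the launch point:
C (lat 53.7883°, lon -130.7847°): 299.3 NM
B (lat 54.6617°, lon -130.3844°): 245.9 NM
D (lat 59.7272°, lon -129.7127°): 124.5 NM
A (lat 58.7408°, lon -127.7364°): 39.7 NM

C, B, D, A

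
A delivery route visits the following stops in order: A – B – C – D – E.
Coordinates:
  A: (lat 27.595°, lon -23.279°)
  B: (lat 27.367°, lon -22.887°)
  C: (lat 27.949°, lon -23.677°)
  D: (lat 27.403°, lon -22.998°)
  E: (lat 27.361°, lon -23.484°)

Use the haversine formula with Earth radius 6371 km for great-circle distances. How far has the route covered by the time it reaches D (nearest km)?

Leg distances:
A→B: 46.2 km  (cumulative 46.2 km)
B→C: 101.2 km  (cumulative 147.4 km)
C→D: 90.3 km  (cumulative 237.8 km)
Cumulative distance at D ≈ 238 km.

238 km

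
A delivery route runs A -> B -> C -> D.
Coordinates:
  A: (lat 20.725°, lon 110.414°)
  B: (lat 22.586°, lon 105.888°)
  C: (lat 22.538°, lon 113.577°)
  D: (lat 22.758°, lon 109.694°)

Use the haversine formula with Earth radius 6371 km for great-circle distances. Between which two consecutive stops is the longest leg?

B–C

Leg distances:
A→B: 511.4 km
B→C: 789.5 km
C→D: 399.2 km
The longest leg is B–C at 789.5 km.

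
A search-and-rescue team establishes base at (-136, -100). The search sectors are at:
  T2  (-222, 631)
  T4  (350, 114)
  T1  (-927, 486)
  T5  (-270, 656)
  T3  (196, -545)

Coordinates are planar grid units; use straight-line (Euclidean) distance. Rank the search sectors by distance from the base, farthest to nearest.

Distance from the base at (-136, -100) to each:
T1 (-927, 486): 984.4
T5 (-270, 656): 767.8
T2 (-222, 631): 736.0
T3 (196, -545): 555.2
T4 (350, 114): 531.0

T1, T5, T2, T3, T4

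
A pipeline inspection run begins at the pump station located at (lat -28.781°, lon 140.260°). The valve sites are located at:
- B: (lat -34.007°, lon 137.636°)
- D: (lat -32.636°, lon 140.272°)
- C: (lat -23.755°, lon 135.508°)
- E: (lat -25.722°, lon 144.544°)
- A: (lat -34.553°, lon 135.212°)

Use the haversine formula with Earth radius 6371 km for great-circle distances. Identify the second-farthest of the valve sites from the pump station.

C

Distance to each, sorted:
A: 799.8 km
C: 732.5 km
B: 632.2 km
E: 543.1 km
D: 428.7 km
The second-farthest is C at 732.5 km.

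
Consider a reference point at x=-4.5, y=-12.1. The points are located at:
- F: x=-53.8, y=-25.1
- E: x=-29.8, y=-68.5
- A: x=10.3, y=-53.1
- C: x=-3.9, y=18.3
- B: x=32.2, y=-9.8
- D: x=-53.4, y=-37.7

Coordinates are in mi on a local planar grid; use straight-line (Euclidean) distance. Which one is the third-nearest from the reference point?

A

Distance to each, sorted:
C: 30.4 mi
B: 36.8 mi
A: 43.6 mi
F: 51.0 mi
D: 55.2 mi
E: 61.8 mi
The third-nearest is A at 43.6 mi.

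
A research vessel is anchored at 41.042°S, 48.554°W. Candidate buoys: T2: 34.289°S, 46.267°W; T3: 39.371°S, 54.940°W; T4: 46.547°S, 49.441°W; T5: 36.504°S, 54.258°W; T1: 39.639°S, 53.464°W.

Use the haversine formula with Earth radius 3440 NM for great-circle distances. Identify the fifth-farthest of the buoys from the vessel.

T1

Distances from the vessel (41.042°S, 48.554°W):
T2: 419.7 NM
T5: 381.3 NM
T4: 332.7 NM
T3: 309.4 NM
T1: 239.9 NM
The fifth-farthest is T1 at 239.9 NM.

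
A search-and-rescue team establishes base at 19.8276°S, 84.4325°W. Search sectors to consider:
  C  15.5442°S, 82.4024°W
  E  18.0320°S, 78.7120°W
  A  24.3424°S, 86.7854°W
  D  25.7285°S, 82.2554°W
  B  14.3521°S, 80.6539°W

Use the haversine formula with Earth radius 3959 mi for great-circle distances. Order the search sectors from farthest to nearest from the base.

B, D, E, A, C

Distances from the base:
B 14.3521°S, 80.6539°W: 453.2 mi
D 25.7285°S, 82.2554°W: 430.7 mi
E 18.0320°S, 78.7120°W: 393.9 mi
A 24.3424°S, 86.7854°W: 346.4 mi
C 15.5442°S, 82.4024°W: 324.7 mi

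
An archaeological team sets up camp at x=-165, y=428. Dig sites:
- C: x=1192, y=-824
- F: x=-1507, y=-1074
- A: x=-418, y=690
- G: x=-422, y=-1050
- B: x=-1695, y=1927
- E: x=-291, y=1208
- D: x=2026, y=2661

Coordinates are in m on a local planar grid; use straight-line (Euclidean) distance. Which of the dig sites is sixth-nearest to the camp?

B

Distance to each, sorted:
A: 364.2 m
E: 790.1 m
G: 1500.2 m
C: 1846.3 m
F: 2014.2 m
B: 2141.9 m
D: 3128.4 m
The sixth-nearest is B at 2141.9 m.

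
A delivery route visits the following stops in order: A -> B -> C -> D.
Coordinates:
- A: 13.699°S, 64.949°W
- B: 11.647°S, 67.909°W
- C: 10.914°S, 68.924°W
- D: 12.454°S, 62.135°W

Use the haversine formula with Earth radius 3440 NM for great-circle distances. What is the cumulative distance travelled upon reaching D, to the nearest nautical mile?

Leg distances:
A→B: 212.7 NM  (cumulative 212.7 NM)
B→C: 74.2 NM  (cumulative 286.9 NM)
C→D: 409.7 NM  (cumulative 696.6 NM)
Cumulative distance at D ≈ 697 NM.

697 NM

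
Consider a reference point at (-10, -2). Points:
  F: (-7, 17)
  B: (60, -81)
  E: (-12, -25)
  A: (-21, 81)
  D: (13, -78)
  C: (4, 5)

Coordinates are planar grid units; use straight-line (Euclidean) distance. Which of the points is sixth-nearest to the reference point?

Distance to each, sorted:
C: 15.7
F: 19.2
E: 23.1
D: 79.4
A: 83.7
B: 105.6
The sixth-nearest is B at 105.6.

B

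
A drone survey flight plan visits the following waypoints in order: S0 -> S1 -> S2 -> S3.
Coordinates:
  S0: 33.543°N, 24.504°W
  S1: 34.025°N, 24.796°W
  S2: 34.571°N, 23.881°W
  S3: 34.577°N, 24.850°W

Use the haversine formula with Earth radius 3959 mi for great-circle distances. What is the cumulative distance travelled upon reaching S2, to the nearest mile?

Leg distances:
S0→S1: 37.3 mi  (cumulative 37.3 mi)
S1→S2: 64.4 mi  (cumulative 101.7 mi)
Cumulative distance at S2 ≈ 102 mi.

102 mi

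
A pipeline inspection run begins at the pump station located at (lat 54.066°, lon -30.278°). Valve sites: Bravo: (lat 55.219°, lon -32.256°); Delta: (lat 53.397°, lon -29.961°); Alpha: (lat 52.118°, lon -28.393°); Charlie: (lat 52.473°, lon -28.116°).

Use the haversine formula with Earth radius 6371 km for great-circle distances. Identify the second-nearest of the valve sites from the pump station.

Distance to each, sorted:
Delta: 77.3 km
Bravo: 180.6 km
Charlie: 228.1 km
Alpha: 250.5 km
The second-nearest is Bravo at 180.6 km.

Bravo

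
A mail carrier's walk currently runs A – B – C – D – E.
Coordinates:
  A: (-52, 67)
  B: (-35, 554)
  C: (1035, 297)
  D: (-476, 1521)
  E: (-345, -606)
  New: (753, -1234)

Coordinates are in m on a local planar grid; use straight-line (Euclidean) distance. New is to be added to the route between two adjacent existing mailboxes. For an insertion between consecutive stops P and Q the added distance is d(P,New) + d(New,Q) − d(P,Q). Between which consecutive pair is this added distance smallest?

Added distance for inserting New between each consecutive pair:
A–B: 2996.6 m
B–C: 2410.3 m
C–D: 2628.9 m
D–E: 2150.6 m
Smallest added distance is 2150.6 m, inserting between D and E.

between D and E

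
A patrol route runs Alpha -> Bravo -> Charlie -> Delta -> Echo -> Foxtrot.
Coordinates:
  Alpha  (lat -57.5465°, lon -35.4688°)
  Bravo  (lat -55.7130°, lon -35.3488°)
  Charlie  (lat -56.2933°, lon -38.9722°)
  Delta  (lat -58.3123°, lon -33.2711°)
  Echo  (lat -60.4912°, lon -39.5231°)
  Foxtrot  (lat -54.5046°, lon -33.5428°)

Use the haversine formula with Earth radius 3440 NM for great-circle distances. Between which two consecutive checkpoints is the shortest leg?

Alpha–Bravo

Leg distances:
Alpha→Bravo: 110.2 NM
Bravo→Charlie: 126.5 NM
Charlie→Delta: 221.0 NM
Delta→Echo: 231.4 NM
Echo→Foxtrot: 407.6 NM
The shortest leg is Alpha–Bravo at 110.2 NM.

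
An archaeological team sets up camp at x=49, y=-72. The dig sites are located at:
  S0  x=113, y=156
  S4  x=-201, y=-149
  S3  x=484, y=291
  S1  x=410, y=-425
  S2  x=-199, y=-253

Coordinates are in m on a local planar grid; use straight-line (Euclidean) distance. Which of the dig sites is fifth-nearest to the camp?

Distance to each, sorted:
S0: 236.8 m
S4: 261.6 m
S2: 307.0 m
S1: 504.9 m
S3: 566.6 m
The fifth-nearest is S3 at 566.6 m.

S3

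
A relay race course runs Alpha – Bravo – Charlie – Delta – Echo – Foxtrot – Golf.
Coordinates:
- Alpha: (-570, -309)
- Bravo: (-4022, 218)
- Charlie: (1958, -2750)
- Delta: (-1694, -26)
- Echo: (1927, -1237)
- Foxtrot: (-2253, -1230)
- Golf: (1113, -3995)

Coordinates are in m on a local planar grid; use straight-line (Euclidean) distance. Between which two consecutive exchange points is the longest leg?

Bravo–Charlie

Leg distances:
Alpha→Bravo: 3492.0 m
Bravo→Charlie: 6676.0 m
Charlie→Delta: 4556.0 m
Delta→Echo: 3818.1 m
Echo→Foxtrot: 4180.0 m
Foxtrot→Golf: 4356.1 m
The longest leg is Bravo–Charlie at 6676.0 m.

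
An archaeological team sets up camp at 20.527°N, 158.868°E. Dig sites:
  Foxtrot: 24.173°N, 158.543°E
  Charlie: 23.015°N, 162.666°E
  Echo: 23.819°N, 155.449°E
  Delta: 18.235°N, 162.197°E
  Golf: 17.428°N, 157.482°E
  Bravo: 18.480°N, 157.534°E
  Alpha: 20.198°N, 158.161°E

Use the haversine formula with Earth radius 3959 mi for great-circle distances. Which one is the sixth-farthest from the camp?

Bravo

Distance to each, sorted:
Echo: 315.6 mi
Charlie: 298.2 mi
Delta: 268.6 mi
Foxtrot: 252.8 mi
Golf: 232.5 mi
Bravo: 166.0 mi
Alpha: 51.1 mi
The sixth-farthest is Bravo at 166.0 mi.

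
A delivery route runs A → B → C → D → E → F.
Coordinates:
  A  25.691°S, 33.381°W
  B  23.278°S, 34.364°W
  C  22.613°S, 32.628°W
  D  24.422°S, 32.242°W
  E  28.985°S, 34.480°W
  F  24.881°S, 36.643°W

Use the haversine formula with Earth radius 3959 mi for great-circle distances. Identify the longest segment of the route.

D–E

Leg distances:
A→B: 177.8 mi
B→C: 119.6 mi
C→D: 127.4 mi
D→E: 344.2 mi
E→F: 313.3 mi
The longest leg is D–E at 344.2 mi.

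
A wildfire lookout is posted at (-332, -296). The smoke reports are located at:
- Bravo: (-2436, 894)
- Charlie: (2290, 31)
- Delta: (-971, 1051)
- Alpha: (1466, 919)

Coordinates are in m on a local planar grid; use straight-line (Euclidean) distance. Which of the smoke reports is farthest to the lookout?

Distance to each, sorted:
Charlie: 2642.3 m
Bravo: 2417.2 m
Alpha: 2170.0 m
Delta: 1490.9 m
The farthest is Charlie at 2642.3 m.

Charlie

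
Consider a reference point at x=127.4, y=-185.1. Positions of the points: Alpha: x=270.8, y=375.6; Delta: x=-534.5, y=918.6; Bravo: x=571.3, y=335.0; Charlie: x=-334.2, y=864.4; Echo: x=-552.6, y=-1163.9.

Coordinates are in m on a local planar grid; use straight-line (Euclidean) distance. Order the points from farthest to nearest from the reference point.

Computing each straight-line distance from x=127.4, y=-185.1:
Delta x=-534.5, y=918.6: 1287.0 m
Echo x=-552.6, y=-1163.9: 1191.8 m
Charlie x=-334.2, y=864.4: 1146.5 m
Bravo x=571.3, y=335.0: 683.8 m
Alpha x=270.8, y=375.6: 578.7 m

Delta, Echo, Charlie, Bravo, Alpha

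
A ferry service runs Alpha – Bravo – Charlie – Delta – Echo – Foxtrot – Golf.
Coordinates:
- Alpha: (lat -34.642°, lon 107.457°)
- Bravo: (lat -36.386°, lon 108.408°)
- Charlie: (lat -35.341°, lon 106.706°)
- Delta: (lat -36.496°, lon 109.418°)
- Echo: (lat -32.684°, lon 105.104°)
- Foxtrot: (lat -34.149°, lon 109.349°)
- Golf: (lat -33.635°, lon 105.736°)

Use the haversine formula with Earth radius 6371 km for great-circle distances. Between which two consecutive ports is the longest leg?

Delta–Echo

Leg distances:
Alpha→Bravo: 212.2 km
Bravo→Charlie: 192.4 km
Charlie→Delta: 275.9 km
Delta→Echo: 579.2 km
Echo→Foxtrot: 426.3 km
Foxtrot→Golf: 338.3 km
The longest leg is Delta–Echo at 579.2 km.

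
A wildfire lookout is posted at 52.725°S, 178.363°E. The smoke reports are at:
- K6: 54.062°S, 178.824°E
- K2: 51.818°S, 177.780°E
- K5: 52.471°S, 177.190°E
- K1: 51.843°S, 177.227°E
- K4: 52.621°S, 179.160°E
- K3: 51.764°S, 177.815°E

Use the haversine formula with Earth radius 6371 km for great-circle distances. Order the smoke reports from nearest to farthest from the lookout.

K4, K5, K2, K3, K1, K6

Distances from the lookout:
K4 52.621°S, 179.160°E: 55.0 km
K5 52.471°S, 177.190°E: 84.1 km
K2 51.818°S, 177.780°E: 108.4 km
K3 51.764°S, 177.815°E: 113.2 km
K1 51.843°S, 177.227°E: 124.9 km
K6 54.062°S, 178.824°E: 151.8 km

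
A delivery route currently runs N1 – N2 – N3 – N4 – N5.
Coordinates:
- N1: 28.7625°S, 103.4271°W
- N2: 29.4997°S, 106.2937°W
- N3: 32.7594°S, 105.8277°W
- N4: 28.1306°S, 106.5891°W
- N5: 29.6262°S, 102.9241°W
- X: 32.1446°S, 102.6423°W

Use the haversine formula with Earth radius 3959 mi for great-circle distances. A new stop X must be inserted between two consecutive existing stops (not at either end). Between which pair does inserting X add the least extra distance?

between N3 and N4

Added distance for inserting X between each consecutive pair:
N1–N2: 341.4 mi
N2–N3: 247.0 mi
N3–N4: 231.5 mi
N4–N5: 294.2 mi
Smallest added distance is 231.5 mi, inserting between N3 and N4.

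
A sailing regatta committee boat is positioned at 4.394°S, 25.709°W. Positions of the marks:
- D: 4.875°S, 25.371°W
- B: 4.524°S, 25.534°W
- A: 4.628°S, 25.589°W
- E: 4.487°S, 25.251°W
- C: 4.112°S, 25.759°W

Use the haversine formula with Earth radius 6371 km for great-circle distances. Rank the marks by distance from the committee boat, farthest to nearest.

D, E, C, A, B

Distances from the committee boat:
D 4.875°S, 25.371°W: 65.3 km
E 4.487°S, 25.251°W: 51.8 km
C 4.112°S, 25.759°W: 31.8 km
A 4.628°S, 25.589°W: 29.2 km
B 4.524°S, 25.534°W: 24.2 km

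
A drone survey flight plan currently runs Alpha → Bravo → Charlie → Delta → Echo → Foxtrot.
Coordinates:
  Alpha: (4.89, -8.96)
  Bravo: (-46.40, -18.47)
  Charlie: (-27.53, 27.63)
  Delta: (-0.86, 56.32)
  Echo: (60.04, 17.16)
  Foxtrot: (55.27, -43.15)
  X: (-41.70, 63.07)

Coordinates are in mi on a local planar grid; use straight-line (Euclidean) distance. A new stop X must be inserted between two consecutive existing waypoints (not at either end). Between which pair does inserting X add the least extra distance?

between Charlie and Delta

Added distance for inserting X between each consecutive pair:
Alpha–Bravo: 115.3 mi
Bravo–Charlie: 70.0 mi
Charlie–Delta: 40.4 mi
Delta–Echo: 80.6 mi
Echo–Foxtrot: 194.9 mi
Smallest added distance is 40.4 mi, inserting between Charlie and Delta.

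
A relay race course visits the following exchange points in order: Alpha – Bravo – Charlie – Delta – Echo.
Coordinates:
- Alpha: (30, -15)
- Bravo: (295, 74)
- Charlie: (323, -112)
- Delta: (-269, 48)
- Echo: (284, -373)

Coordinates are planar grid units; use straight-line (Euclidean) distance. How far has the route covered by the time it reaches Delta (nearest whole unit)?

1081

Leg distances:
Alpha→Bravo: 279.5  (cumulative 279.5)
Bravo→Charlie: 188.1  (cumulative 467.6)
Charlie→Delta: 613.2  (cumulative 1080.9)
Cumulative distance at Delta ≈ 1081.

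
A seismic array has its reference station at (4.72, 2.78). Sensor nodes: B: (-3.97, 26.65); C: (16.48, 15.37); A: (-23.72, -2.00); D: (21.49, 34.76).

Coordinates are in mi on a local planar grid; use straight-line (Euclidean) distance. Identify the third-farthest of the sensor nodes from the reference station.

Distance to each, sorted:
D: 36.1 mi
A: 28.8 mi
B: 25.4 mi
C: 17.2 mi
The third-farthest is B at 25.4 mi.

B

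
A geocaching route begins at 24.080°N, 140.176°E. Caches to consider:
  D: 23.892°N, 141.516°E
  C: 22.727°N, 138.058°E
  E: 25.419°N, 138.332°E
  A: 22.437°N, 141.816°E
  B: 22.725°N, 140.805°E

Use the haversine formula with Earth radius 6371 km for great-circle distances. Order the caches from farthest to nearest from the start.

Computing each great-circle distance from 24.080°N, 140.176°E:
C 22.727°N, 138.058°E: 263.3 km
A 22.437°N, 141.816°E: 247.9 km
E 25.419°N, 138.332°E: 238.4 km
B 22.725°N, 140.805°E: 163.8 km
D 23.892°N, 141.516°E: 137.7 km

C, A, E, B, D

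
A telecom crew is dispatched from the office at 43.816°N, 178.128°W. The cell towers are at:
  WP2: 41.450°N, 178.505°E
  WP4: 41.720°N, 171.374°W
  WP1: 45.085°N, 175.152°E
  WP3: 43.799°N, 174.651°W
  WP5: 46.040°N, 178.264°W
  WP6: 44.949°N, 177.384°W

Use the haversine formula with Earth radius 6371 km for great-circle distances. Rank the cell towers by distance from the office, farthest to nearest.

WP4, WP1, WP2, WP3, WP5, WP6

Computing each great-circle distance from 43.816°N, 178.128°W:
WP4 41.720°N, 171.374°W: 598.3 km
WP1 45.085°N, 175.152°E: 551.6 km
WP2 41.450°N, 178.505°E: 380.8 km
WP3 43.799°N, 174.651°W: 279.0 km
WP5 46.040°N, 178.264°W: 247.5 km
WP6 44.949°N, 177.384°W: 139.2 km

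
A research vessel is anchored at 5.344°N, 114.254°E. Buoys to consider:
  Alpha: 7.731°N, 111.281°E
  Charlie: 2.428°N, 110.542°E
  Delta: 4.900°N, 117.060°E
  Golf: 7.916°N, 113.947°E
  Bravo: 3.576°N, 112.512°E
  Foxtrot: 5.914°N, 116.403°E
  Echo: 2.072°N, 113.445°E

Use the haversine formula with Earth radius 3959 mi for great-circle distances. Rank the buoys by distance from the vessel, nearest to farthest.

Foxtrot, Bravo, Golf, Delta, Echo, Alpha, Charlie

Distances from the vessel:
Foxtrot 5.914°N, 116.403°E: 152.9 mi
Bravo 3.576°N, 112.512°E: 171.2 mi
Golf 7.916°N, 113.947°E: 179.0 mi
Delta 4.900°N, 117.060°E: 195.5 mi
Echo 2.072°N, 113.445°E: 232.9 mi
Alpha 7.731°N, 111.281°E: 262.4 mi
Charlie 2.428°N, 110.542°E: 325.7 mi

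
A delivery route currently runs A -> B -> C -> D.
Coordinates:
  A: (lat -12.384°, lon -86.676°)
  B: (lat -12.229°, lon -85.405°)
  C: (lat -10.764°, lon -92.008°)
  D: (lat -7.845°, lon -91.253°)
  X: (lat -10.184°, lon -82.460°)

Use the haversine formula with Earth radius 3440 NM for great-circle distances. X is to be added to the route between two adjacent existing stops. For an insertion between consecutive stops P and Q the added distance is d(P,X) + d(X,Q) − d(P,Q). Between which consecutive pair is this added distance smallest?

between B and C

Added distance for inserting X between each consecutive pair:
A–B: 418.5 NM
B–C: 379.0 NM
C–D: 923.8 NM
Smallest added distance is 379.0 NM, inserting between B and C.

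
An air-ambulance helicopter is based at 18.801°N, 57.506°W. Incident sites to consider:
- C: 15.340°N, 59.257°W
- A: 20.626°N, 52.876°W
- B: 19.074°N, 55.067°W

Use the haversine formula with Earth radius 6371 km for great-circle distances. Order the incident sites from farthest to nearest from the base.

A, C, B

Computing each great-circle distance from 18.801°N, 57.506°W:
A 20.626°N, 52.876°W: 525.4 km
C 15.340°N, 59.257°W: 427.5 km
B 19.074°N, 55.067°W: 258.3 km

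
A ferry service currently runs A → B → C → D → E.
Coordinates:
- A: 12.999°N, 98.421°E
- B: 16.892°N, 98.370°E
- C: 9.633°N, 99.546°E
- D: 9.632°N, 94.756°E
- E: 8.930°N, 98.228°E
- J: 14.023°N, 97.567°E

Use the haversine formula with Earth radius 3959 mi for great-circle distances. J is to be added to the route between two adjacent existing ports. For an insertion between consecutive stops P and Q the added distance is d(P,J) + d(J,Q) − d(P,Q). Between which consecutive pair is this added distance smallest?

between A and B

Added distance for inserting J between each consecutive pair:
A–B: 27.4 mi
B–C: 29.1 mi
C–D: 363.2 mi
D–E: 471.1 mi
Smallest added distance is 27.4 mi, inserting between A and B.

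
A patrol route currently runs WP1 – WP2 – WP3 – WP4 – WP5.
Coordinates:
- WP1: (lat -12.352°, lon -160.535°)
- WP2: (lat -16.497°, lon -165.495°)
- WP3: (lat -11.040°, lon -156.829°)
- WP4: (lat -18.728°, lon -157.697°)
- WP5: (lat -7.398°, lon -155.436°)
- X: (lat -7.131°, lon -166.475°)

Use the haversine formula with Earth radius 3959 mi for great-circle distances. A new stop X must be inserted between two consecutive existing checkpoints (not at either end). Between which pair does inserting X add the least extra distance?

between WP2 and WP3

Added distance for inserting X between each consecutive pair:
WP1–WP2: 754.1 mi
WP2–WP3: 668.9 mi
WP3–WP4: 1172.0 mi
WP4–WP5: 954.5 mi
Smallest added distance is 668.9 mi, inserting between WP2 and WP3.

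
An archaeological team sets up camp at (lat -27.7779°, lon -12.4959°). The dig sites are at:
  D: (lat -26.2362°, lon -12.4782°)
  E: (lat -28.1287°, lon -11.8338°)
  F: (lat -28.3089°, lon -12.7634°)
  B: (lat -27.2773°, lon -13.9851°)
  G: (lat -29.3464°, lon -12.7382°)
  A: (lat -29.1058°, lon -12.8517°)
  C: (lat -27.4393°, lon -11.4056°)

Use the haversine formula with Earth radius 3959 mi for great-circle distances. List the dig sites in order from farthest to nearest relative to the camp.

G, D, B, A, C, E, F

Distance from the camp at (lat -27.7779°, lon -12.4959°) to each:
G (lat -29.3464°, lon -12.7382°): 109.4 mi
D (lat -26.2362°, lon -12.4782°): 106.5 mi
B (lat -27.2773°, lon -13.9851°): 97.6 mi
A (lat -29.1058°, lon -12.8517°): 94.3 mi
C (lat -27.4393°, lon -11.4056°): 70.7 mi
E (lat -28.1287°, lon -11.8338°): 47.1 mi
F (lat -28.3089°, lon -12.7634°): 40.2 mi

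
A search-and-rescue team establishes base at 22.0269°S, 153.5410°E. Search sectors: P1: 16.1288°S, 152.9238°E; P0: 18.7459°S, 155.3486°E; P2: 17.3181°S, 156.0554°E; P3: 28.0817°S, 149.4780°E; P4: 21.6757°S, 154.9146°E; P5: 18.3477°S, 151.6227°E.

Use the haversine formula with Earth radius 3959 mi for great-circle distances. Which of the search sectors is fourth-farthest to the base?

Distance to each, sorted:
P3: 489.5 mi
P1: 409.5 mi
P2: 364.2 mi
P5: 283.0 mi
P0: 255.1 mi
P4: 91.4 mi
The fourth-farthest is P5 at 283.0 mi.

P5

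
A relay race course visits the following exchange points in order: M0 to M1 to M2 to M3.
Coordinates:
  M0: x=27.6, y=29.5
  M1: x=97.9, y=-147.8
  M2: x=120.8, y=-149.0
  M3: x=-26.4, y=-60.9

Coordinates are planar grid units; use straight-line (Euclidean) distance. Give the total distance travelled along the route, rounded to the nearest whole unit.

Leg distances:
M0→M1: 190.7  (cumulative 190.7)
M1→M2: 22.9  (cumulative 213.7)
M2→M3: 171.6  (cumulative 385.2)
Total route length ≈ 385.

385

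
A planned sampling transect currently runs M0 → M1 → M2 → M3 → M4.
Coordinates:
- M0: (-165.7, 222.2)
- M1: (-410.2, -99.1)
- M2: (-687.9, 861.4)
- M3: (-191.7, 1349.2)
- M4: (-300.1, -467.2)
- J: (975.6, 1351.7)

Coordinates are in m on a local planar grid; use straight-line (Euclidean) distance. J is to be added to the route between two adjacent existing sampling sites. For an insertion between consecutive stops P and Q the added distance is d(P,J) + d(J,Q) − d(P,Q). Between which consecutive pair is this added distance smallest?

between M3 and M4

Added distance for inserting J between each consecutive pair:
M0–M1: 3208.3 m
M1–M2: 2740.7 m
M2–M3: 2205.7 m
M3–M4: 1569.3 m
Smallest added distance is 1569.3 m, inserting between M3 and M4.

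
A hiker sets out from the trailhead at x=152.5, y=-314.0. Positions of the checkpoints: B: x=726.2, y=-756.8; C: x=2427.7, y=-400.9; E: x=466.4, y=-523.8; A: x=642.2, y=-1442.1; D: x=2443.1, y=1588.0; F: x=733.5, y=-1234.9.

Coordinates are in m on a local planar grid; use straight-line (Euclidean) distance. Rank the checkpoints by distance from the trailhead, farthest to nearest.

D, C, A, F, B, E

Distance from the trailhead at x=152.5, y=-314.0 to each:
D x=2443.1, y=1588.0: 2977.3 m
C x=2427.7, y=-400.9: 2276.9 m
A x=642.2, y=-1442.1: 1229.8 m
F x=733.5, y=-1234.9: 1088.9 m
B x=726.2, y=-756.8: 724.7 m
E x=466.4, y=-523.8: 377.6 m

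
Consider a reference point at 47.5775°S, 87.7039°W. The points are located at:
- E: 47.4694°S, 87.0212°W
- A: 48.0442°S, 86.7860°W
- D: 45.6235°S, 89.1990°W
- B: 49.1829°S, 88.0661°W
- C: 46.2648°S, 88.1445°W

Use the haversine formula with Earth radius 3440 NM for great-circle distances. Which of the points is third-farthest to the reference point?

Distances from the reference point (47.5775°S, 87.7039°W):
D: 132.5 NM
B: 97.5 NM
C: 80.9 NM
A: 46.4 NM
E: 28.4 NM
The third-farthest is C at 80.9 NM.

C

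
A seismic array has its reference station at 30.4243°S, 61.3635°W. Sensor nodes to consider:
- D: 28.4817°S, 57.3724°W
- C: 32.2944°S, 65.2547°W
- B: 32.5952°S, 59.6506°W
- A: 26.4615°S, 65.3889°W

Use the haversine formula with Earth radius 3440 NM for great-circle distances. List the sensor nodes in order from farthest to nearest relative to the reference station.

A, D, C, B

Computing each great-circle distance from 30.4243°S, 61.3635°W:
A 26.4615°S, 65.3889°W: 319.0 NM
D 28.4817°S, 57.3724°W: 239.0 NM
C 32.2944°S, 65.2547°W: 228.9 NM
B 32.5952°S, 59.6506°W: 157.1 NM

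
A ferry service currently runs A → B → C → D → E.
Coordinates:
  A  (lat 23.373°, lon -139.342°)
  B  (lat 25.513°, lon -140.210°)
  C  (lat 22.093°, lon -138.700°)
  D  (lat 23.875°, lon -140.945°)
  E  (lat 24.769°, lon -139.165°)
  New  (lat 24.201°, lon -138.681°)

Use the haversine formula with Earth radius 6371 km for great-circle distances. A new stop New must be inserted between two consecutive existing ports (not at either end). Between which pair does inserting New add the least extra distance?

between B and C

Added distance for inserting New between each consecutive pair:
A–B: 72.7 km
B–C: 36.6 km
C–D: 163.7 km
D–E: 106.7 km
Smallest added distance is 36.6 km, inserting between B and C.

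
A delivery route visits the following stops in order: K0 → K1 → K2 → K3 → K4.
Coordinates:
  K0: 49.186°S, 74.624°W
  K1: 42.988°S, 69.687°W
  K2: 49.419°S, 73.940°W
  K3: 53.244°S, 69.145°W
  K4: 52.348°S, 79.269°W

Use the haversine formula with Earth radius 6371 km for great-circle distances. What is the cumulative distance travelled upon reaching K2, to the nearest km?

Leg distances:
K0→K1: 787.0 km  (cumulative 787.0 km)
K1→K2: 786.1 km  (cumulative 1573.1 km)
Cumulative distance at K2 ≈ 1573 km.

1573 km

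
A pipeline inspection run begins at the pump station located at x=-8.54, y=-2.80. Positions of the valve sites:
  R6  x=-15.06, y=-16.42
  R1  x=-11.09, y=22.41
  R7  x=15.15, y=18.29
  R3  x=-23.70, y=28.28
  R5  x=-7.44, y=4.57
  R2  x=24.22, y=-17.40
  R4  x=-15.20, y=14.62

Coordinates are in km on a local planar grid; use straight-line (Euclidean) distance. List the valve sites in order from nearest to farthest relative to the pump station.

Distance from the pump station at x=-8.54, y=-2.80 to each:
R5 x=-7.44, y=4.57: 7.5 km
R6 x=-15.06, y=-16.42: 15.1 km
R4 x=-15.20, y=14.62: 18.6 km
R1 x=-11.09, y=22.41: 25.3 km
R7 x=15.15, y=18.29: 31.7 km
R3 x=-23.70, y=28.28: 34.6 km
R2 x=24.22, y=-17.40: 35.9 km

R5, R6, R4, R1, R7, R3, R2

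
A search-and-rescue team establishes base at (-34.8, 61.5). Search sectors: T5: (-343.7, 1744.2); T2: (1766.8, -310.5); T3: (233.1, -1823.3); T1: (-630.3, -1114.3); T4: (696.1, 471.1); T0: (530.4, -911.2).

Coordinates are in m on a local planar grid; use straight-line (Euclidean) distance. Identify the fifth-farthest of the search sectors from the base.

Distance to each, sorted:
T3: 1903.7 m
T2: 1839.6 m
T5: 1710.8 m
T1: 1318.0 m
T0: 1125.0 m
T4: 837.8 m
The fifth-farthest is T0 at 1125.0 m.

T0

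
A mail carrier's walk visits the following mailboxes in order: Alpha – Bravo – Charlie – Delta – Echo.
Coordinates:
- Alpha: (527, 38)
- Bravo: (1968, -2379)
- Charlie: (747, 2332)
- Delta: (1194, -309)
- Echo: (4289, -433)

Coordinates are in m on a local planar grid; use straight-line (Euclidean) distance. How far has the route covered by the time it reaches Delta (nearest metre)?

10359 m

Leg distances:
Alpha→Bravo: 2814.0 m  (cumulative 2814.0 m)
Bravo→Charlie: 4866.7 m  (cumulative 7680.6 m)
Charlie→Delta: 2678.6 m  (cumulative 10359.2 m)
Cumulative distance at Delta ≈ 10359 m.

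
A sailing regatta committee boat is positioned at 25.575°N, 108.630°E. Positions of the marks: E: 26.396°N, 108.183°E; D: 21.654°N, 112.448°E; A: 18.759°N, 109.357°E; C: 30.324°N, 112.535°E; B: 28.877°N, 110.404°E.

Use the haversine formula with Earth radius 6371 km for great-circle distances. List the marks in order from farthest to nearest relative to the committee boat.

A, C, D, B, E

Computing each great-circle distance from 25.575°N, 108.630°E:
A 18.759°N, 109.357°E: 761.6 km
C 30.324°N, 112.535°E: 652.5 km
D 21.654°N, 112.448°E: 584.2 km
B 28.877°N, 110.404°E: 406.9 km
E 26.396°N, 108.183°E: 101.6 km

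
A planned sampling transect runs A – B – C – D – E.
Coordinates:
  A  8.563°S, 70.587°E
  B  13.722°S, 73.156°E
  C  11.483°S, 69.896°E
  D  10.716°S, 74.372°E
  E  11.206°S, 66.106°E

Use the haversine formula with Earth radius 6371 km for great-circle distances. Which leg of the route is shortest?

Leg distances:
A→B: 638.4 km
B→C: 432.6 km
C→D: 495.8 km
D→E: 904.0 km
The shortest leg is B–C at 432.6 km.

B–C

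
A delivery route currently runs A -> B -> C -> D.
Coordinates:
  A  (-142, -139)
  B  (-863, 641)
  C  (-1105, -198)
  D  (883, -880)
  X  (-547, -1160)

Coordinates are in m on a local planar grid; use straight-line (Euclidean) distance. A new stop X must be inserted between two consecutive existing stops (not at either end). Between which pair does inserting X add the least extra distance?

Added distance for inserting X between each consecutive pair:
A–B: 1864.7 m
B–C: 2067.4 m
C–D: 467.5 m
Smallest added distance is 467.5 m, inserting between C and D.

between C and D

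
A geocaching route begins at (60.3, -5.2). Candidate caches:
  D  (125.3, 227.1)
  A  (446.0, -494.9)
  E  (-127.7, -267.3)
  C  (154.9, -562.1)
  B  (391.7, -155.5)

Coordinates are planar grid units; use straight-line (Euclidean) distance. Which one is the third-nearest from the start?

B

Distance to each, sorted:
D: 241.2
E: 322.6
B: 363.9
C: 564.9
A: 623.4
The third-nearest is B at 363.9.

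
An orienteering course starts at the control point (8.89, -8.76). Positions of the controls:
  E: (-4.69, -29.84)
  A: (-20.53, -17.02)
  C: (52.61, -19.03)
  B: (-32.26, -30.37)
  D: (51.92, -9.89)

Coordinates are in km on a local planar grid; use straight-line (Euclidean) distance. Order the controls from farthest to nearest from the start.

B, C, D, A, E

Computing each straight-line distance from (8.89, -8.76):
B (-32.26, -30.37): 46.5 km
C (52.61, -19.03): 44.9 km
D (51.92, -9.89): 43.0 km
A (-20.53, -17.02): 30.6 km
E (-4.69, -29.84): 25.1 km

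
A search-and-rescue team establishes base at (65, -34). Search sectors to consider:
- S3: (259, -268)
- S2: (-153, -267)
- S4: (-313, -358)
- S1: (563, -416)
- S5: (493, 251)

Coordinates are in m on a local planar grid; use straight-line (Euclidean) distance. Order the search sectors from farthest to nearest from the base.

Distances from the base:
S1 (563, -416): 627.6 m
S5 (493, 251): 514.2 m
S4 (-313, -358): 497.9 m
S2 (-153, -267): 319.1 m
S3 (259, -268): 304.0 m

S1, S5, S4, S2, S3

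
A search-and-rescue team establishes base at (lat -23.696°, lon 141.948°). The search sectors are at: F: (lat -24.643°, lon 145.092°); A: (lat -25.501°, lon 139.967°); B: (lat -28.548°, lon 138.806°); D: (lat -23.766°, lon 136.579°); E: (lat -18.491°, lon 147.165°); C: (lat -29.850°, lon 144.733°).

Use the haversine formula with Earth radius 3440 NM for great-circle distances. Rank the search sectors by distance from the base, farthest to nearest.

E, C, B, D, F, A

Distances from the base:
E (lat -18.491°, lon 147.165°): 427.7 NM
C (lat -29.850°, lon 144.733°): 398.5 NM
B (lat -28.548°, lon 138.806°): 336.9 NM
D (lat -23.766°, lon 136.579°): 295.1 NM
F (lat -24.643°, lon 145.092°): 181.4 NM
A (lat -25.501°, lon 139.967°): 153.1 NM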